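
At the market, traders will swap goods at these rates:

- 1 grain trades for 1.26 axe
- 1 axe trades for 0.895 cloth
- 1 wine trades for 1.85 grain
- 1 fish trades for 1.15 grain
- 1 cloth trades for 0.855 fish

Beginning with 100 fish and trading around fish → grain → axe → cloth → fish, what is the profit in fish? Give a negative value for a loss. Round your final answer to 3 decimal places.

100 fish × 1.15 = 115 grain
115 grain × 1.26 = 144.9 axe
144.9 axe × 0.895 = 129.6855 cloth
129.6855 cloth × 0.855 = 110.8811025 fish
Net change: 110.8811025 − 100 = 10.8811025 fish

10.881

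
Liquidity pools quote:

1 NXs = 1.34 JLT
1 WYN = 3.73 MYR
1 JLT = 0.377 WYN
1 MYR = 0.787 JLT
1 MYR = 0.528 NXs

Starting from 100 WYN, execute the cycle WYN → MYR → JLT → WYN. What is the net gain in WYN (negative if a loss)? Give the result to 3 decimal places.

100 WYN × 3.73 = 373 MYR
373 MYR × 0.787 = 293.551 JLT
293.551 JLT × 0.377 = 110.668727 WYN
Net change: 110.668727 − 100 = 10.668727 WYN

10.669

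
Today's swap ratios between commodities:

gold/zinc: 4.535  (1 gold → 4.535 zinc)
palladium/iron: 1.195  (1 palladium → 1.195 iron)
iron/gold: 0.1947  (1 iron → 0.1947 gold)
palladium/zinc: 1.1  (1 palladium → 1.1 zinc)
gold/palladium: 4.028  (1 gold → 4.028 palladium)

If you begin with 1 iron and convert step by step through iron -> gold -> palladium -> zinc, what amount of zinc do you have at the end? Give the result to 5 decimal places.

1 iron × 0.1947 = 0.1947 gold
0.1947 gold × 4.028 = 0.7842516 palladium
0.7842516 palladium × 1.1 = 0.86267676 zinc

0.86268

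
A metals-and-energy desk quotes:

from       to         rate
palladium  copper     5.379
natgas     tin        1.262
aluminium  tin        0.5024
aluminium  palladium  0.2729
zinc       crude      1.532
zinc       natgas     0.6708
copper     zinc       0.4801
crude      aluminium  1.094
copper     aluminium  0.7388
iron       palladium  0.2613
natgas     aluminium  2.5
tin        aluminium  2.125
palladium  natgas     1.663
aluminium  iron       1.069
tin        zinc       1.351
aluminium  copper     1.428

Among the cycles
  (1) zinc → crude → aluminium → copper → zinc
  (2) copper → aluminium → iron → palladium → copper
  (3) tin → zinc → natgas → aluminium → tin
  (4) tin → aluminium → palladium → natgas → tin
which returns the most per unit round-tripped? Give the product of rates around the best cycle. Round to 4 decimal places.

1.2171

(1) 1.532 × 1.094 × 1.428 × 0.4801 = 1.14904
(2) 0.7388 × 1.069 × 0.2613 × 5.379 = 1.11006
(3) 1.351 × 0.6708 × 2.5 × 0.5024 = 1.13825
(4) 2.125 × 0.2729 × 1.663 × 1.262 = 1.21707
Highest is cycle (4) at 1.2171 (>1, arbitrage).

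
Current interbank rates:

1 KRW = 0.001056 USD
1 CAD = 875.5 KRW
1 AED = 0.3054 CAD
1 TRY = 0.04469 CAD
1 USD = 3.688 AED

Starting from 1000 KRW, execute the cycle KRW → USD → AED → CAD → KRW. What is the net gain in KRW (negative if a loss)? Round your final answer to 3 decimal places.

41.310

1000 KRW × 0.001056 = 1.056 USD
1.056 USD × 3.688 = 3.894528 AED
3.894528 AED × 0.3054 = 1.1893888512 CAD
1.1893888512 CAD × 875.5 = 1041.3099392256 KRW
Net change: 1041.3099392256 − 1000 = 41.3099392256 KRW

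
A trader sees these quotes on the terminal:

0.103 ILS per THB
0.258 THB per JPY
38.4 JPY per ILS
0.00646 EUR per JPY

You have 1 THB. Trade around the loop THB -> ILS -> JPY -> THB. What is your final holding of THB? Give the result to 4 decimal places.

1.0204

1 THB × 0.103 = 0.103 ILS
0.103 ILS × 38.4 = 3.9552 JPY
3.9552 JPY × 0.258 = 1.0204416 THB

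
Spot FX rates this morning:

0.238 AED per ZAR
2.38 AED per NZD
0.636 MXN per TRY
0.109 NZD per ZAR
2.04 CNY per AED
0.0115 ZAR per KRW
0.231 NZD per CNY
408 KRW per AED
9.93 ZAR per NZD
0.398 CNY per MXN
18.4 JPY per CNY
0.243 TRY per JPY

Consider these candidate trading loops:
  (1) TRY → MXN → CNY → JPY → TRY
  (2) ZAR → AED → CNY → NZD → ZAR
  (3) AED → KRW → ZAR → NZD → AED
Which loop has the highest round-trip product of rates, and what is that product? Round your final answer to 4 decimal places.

(1) 0.636 × 0.398 × 18.4 × 0.243 = 1.13179
(2) 0.238 × 2.04 × 0.231 × 9.93 = 1.11370
(3) 408 × 0.0115 × 0.109 × 2.38 = 1.21720
Highest is cycle (3) at 1.2172 (>1, arbitrage).

1.2172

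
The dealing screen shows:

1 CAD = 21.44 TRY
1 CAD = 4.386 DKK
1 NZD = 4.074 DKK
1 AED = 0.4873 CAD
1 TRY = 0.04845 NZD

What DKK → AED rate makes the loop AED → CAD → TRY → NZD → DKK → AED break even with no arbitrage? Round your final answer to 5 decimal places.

Known legs of the cycle: 0.4873 × 21.44 × 0.04845 × 4.074 = 2.0622247674336
For no arbitrage the full-cycle product must be 1, so the missing rate is 1 / 2.0622247674336 ≈ 0.4849132.

0.48491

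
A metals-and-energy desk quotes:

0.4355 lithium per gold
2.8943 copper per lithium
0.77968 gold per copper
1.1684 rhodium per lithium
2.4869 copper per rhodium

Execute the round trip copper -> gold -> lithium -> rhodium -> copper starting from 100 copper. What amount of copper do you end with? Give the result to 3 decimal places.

98.663

100 copper × 0.77968 = 77.968 gold
77.968 gold × 0.4355 = 33.955064 lithium
33.955064 lithium × 1.1684 = 39.6730967776 rhodium
39.6730967776 rhodium × 2.4869 = 98.66302437621344 copper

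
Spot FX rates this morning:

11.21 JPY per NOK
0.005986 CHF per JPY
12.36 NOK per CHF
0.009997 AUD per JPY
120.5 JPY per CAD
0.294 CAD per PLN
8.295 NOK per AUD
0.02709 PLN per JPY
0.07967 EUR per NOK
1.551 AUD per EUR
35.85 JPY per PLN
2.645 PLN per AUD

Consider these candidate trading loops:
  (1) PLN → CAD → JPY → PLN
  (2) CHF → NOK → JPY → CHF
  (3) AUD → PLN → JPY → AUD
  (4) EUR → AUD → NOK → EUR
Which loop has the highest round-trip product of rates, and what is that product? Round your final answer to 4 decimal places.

1.0250

(1) 0.294 × 120.5 × 0.02709 = 0.95972
(2) 12.36 × 11.21 × 0.005986 = 0.82939
(3) 2.645 × 35.85 × 0.009997 = 0.94795
(4) 1.551 × 8.295 × 0.07967 = 1.02500
Highest is cycle (4) at 1.0250 (>1, arbitrage).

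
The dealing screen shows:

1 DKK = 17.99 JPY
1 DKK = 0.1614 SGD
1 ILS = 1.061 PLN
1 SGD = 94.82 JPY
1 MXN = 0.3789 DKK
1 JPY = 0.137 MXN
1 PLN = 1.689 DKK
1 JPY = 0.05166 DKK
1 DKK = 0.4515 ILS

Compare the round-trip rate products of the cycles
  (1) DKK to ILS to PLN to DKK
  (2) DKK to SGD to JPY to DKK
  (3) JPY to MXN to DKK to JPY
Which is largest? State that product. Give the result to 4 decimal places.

0.9338

(1) 0.4515 × 1.061 × 1.689 = 0.80910
(2) 0.1614 × 94.82 × 0.05166 = 0.79060
(3) 0.137 × 0.3789 × 17.99 = 0.93385
Highest is cycle (3) at 0.9338 (≤1, no arbitrage).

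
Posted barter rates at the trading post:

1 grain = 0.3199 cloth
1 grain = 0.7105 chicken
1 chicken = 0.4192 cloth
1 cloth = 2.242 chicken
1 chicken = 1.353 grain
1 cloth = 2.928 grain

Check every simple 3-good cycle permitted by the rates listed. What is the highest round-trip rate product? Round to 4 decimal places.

grain→cloth→chicken→grain: 0.3199 × 2.242 × 1.353 = 0.97039
grain→chicken→cloth→grain: 0.7105 × 0.4192 × 2.928 = 0.87208
Maximum is grain→cloth→chicken→grain at 0.9704; no arbitrage — every cycle loses value.

0.9704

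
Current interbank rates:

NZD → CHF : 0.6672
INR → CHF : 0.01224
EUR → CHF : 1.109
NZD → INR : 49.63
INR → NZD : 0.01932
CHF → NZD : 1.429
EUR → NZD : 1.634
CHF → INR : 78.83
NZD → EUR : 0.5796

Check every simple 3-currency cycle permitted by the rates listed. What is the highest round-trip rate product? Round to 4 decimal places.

1.0161

CHF→INR→NZD→CHF: 78.83 × 0.01932 × 0.6672 = 1.01614
EUR→CHF→NZD→EUR: 1.109 × 1.429 × 0.5796 = 0.91853
CHF→NZD→INR→CHF: 1.429 × 49.63 × 0.01224 = 0.86808
Maximum is CHF→INR→NZD→CHF at 1.0161; arbitrage exists.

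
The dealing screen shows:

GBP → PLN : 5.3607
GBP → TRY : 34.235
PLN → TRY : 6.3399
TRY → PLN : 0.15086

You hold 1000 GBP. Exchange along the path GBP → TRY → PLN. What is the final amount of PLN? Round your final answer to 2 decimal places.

5164.69

1000 GBP × 34.235 = 34235 TRY
34235 TRY × 0.15086 = 5164.6921 PLN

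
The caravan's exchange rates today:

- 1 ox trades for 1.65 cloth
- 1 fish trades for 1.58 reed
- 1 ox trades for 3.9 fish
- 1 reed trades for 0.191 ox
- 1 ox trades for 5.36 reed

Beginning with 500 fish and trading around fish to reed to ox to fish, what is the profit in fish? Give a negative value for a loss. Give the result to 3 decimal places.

88.471

500 fish × 1.58 = 790 reed
790 reed × 0.191 = 150.89 ox
150.89 ox × 3.9 = 588.471 fish
Net change: 588.471 − 500 = 88.471 fish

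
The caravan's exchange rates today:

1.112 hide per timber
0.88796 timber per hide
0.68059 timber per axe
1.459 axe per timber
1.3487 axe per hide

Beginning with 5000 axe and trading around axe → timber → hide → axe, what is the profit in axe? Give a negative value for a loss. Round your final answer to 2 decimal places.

103.59

5000 axe × 0.68059 = 3402.95 timber
3402.95 timber × 1.112 = 3784.0804 hide
3784.0804 hide × 1.3487 = 5103.58923548 axe
Net change: 5103.58923548 − 5000 = 103.58923548 axe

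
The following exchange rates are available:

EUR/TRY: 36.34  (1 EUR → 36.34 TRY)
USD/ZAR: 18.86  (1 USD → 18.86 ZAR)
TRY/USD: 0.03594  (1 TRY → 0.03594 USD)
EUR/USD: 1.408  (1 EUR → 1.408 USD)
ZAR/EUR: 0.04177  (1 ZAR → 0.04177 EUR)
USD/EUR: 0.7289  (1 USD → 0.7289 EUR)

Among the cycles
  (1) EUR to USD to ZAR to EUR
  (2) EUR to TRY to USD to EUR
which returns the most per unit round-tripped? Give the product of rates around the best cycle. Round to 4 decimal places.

(1) 1.408 × 18.86 × 0.04177 = 1.10920
(2) 36.34 × 0.03594 × 0.7289 = 0.95199
Highest is cycle (1) at 1.1092 (>1, arbitrage).

1.1092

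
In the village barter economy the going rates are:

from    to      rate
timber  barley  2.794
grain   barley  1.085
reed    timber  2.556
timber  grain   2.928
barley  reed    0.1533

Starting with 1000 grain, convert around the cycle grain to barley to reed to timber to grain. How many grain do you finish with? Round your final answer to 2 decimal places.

1000 grain × 1.085 = 1085 barley
1085 barley × 0.1533 = 166.3305 reed
166.3305 reed × 2.556 = 425.140758 timber
425.140758 timber × 2.928 = 1244.812139424 grain

1244.81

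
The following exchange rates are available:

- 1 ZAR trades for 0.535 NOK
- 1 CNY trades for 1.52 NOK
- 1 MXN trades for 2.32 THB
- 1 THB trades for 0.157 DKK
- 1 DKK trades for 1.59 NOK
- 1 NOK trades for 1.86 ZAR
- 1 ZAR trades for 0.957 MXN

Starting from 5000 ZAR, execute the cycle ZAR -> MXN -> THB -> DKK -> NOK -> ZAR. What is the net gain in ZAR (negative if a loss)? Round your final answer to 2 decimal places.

154.42

5000 ZAR × 0.957 = 4785 MXN
4785 MXN × 2.32 = 11101.2 THB
11101.2 THB × 0.157 = 1742.8884 DKK
1742.8884 DKK × 1.59 = 2771.192556 NOK
2771.192556 NOK × 1.86 = 5154.41815416 ZAR
Net change: 5154.41815416 − 5000 = 154.41815416 ZAR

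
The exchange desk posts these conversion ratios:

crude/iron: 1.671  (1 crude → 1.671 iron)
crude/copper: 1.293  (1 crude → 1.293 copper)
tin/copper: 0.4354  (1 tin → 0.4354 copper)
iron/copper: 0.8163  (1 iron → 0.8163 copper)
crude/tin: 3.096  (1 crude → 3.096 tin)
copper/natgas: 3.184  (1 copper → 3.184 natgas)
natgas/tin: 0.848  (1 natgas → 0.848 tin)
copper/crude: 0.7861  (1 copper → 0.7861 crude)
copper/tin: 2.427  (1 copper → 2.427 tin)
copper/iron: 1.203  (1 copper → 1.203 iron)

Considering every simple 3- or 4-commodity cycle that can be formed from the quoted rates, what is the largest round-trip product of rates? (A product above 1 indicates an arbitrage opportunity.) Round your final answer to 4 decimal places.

copper→natgas→tin→copper: 3.184 × 0.848 × 0.4354 = 1.17559
copper→crude→iron→copper: 0.7861 × 1.671 × 0.8163 = 1.07227
copper→crude→tin→copper: 0.7861 × 3.096 × 0.4354 = 1.05966
Maximum is copper→natgas→tin→copper at 1.1756; arbitrage exists.

1.1756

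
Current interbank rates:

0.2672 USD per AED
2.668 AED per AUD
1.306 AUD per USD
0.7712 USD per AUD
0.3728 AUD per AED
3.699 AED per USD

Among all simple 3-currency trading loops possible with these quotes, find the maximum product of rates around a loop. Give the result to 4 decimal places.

1.0635

USD→AED→AUD→USD: 3.699 × 0.3728 × 0.7712 = 1.06347
USD→AUD→AED→USD: 1.306 × 2.668 × 0.2672 = 0.93103
Maximum is USD→AED→AUD→USD at 1.0635; arbitrage exists.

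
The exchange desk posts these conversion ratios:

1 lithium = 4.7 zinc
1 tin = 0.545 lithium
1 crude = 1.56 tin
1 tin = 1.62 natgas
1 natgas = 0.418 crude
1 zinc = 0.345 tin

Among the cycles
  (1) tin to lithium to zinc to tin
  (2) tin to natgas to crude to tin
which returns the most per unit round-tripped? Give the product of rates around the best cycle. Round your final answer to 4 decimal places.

1.0564

(1) 0.545 × 4.7 × 0.345 = 0.88372
(2) 1.62 × 0.418 × 1.56 = 1.05637
Highest is cycle (2) at 1.0564 (>1, arbitrage).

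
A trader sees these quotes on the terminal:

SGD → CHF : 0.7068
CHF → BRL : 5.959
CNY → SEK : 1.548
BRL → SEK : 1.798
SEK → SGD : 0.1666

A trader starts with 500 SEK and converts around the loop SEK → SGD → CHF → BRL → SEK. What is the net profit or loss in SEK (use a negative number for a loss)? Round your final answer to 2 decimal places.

130.82

500 SEK × 0.1666 = 83.3 SGD
83.3 SGD × 0.7068 = 58.87644 CHF
58.87644 CHF × 5.959 = 350.84470596 BRL
350.84470596 BRL × 1.798 = 630.81878131608 SEK
Net change: 630.81878131608 − 500 = 130.81878131608 SEK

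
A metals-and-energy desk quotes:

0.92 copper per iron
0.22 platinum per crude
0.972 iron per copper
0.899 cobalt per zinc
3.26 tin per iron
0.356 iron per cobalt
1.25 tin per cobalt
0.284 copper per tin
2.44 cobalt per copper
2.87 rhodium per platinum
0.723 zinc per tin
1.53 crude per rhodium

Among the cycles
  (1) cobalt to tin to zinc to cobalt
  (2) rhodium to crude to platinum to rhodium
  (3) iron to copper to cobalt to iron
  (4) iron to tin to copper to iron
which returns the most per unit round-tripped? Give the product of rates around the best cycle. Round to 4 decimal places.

0.9660

(1) 1.25 × 0.723 × 0.899 = 0.81247
(2) 1.53 × 0.22 × 2.87 = 0.96604
(3) 0.92 × 2.44 × 0.356 = 0.79915
(4) 3.26 × 0.284 × 0.972 = 0.89992
Highest is cycle (2) at 0.9660 (≤1, no arbitrage).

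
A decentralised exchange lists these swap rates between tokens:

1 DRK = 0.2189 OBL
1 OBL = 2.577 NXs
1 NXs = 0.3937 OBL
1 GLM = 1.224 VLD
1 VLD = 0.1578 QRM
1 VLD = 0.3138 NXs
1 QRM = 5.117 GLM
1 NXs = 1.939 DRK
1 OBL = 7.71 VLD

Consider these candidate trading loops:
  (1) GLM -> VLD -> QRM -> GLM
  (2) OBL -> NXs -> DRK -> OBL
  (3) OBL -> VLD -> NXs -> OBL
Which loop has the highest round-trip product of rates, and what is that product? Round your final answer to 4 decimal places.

1.0938

(1) 1.224 × 0.1578 × 5.117 = 0.98833
(2) 2.577 × 1.939 × 0.2189 = 1.09380
(3) 7.71 × 0.3138 × 0.3937 = 0.95252
Highest is cycle (2) at 1.0938 (>1, arbitrage).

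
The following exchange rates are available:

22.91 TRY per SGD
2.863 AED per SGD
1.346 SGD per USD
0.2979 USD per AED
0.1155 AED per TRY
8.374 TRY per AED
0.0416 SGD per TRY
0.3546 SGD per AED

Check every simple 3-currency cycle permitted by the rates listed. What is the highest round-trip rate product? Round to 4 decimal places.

1.1480

AED→USD→SGD→AED: 0.2979 × 1.346 × 2.863 = 1.14799
AED→TRY→SGD→AED: 8.374 × 0.0416 × 2.863 = 0.99735
AED→SGD→TRY→AED: 0.3546 × 22.91 × 0.1155 = 0.93831
Maximum is AED→USD→SGD→AED at 1.1480; arbitrage exists.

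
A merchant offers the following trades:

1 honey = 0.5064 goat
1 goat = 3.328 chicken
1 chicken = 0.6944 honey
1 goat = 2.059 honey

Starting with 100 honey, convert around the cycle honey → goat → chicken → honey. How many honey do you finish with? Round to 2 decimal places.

100 honey × 0.5064 = 50.64 goat
50.64 goat × 3.328 = 168.52992 chicken
168.52992 chicken × 0.6944 = 117.027176448 honey

117.03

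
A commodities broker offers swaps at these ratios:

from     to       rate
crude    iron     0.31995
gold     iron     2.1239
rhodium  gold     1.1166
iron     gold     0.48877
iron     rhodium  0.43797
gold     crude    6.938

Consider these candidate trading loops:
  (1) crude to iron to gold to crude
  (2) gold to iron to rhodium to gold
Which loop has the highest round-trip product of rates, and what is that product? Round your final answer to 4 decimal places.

1.0850

(1) 0.31995 × 0.48877 × 6.938 = 1.08498
(2) 2.1239 × 0.43797 × 1.1166 = 1.03867
Highest is cycle (1) at 1.0850 (>1, arbitrage).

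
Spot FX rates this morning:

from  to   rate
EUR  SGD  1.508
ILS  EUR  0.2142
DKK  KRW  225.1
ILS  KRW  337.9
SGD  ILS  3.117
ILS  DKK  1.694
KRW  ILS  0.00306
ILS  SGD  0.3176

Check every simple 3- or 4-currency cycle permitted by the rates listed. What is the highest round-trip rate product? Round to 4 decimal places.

KRW→ILS→DKK→KRW: 0.00306 × 1.694 × 225.1 = 1.16684
ILS→EUR→SGD→ILS: 0.2142 × 1.508 × 3.117 = 1.00683
Maximum is KRW→ILS→DKK→KRW at 1.1668; arbitrage exists.

1.1668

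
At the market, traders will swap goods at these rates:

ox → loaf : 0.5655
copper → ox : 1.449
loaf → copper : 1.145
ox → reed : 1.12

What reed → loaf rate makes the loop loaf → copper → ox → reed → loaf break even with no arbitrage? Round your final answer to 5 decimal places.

Known legs of the cycle: 1.145 × 1.449 × 1.12 = 1.8581976
For no arbitrage the full-cycle product must be 1, so the missing rate is 1 / 1.8581976 ≈ 0.5381559.

0.53816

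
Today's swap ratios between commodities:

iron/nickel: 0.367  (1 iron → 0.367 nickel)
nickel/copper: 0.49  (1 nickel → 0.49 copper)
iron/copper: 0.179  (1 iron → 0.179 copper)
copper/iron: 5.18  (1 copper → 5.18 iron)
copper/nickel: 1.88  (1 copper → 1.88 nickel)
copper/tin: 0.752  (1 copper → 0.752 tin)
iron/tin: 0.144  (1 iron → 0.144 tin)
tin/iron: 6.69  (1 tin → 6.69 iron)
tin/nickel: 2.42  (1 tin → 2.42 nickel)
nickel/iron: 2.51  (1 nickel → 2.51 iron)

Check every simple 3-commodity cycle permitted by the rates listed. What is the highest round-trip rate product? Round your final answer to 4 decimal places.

0.9315

iron→nickel→copper→iron: 0.367 × 0.49 × 5.18 = 0.93152
tin→iron→copper→tin: 6.69 × 0.179 × 0.752 = 0.90053
tin→nickel→copper→tin: 2.42 × 0.49 × 0.752 = 0.89172
tin→nickel→iron→tin: 2.42 × 2.51 × 0.144 = 0.87468
iron→copper→nickel→iron: 0.179 × 1.88 × 2.51 = 0.84467
Maximum is iron→nickel→copper→iron at 0.9315; no arbitrage — every cycle loses value.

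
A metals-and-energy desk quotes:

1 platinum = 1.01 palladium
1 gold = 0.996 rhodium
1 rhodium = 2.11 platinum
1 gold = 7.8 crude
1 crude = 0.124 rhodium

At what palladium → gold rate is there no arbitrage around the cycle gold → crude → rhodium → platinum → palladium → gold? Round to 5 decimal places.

Known legs of the cycle: 7.8 × 0.124 × 2.11 × 1.01 = 2.06119992
For no arbitrage the full-cycle product must be 1, so the missing rate is 1 / 2.06119992 ≈ 0.4851543.

0.48515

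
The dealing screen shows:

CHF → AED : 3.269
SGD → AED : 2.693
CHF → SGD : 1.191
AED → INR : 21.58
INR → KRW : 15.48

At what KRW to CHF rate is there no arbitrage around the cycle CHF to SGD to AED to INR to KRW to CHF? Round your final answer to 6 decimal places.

0.000933

Known legs of the cycle: 1.191 × 2.693 × 21.58 × 15.48 = 1071.4465519992
For no arbitrage the full-cycle product must be 1, so the missing rate is 1 / 1071.4465519992 ≈ 0.00093332.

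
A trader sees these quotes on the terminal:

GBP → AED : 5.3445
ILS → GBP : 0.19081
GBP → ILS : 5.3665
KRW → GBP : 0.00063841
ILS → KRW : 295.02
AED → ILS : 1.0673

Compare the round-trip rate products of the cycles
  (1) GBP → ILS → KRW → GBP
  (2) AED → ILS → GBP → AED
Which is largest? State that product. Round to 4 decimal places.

1.0884

(1) 5.3665 × 295.02 × 0.00063841 = 1.01075
(2) 1.0673 × 0.19081 × 5.3445 = 1.08842
Highest is cycle (2) at 1.0884 (>1, arbitrage).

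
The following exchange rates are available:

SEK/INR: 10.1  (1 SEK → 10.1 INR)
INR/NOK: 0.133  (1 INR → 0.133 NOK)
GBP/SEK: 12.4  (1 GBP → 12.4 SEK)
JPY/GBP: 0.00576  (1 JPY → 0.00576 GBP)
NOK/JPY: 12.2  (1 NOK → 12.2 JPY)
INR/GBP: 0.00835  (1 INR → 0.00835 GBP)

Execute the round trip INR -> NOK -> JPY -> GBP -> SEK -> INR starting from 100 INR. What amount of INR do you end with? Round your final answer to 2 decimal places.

100 INR × 0.133 = 13.3 NOK
13.3 NOK × 12.2 = 162.26 JPY
162.26 JPY × 0.00576 = 0.9346176 GBP
0.9346176 GBP × 12.4 = 11.58925824 SEK
11.58925824 SEK × 10.1 = 117.051508224 INR

117.05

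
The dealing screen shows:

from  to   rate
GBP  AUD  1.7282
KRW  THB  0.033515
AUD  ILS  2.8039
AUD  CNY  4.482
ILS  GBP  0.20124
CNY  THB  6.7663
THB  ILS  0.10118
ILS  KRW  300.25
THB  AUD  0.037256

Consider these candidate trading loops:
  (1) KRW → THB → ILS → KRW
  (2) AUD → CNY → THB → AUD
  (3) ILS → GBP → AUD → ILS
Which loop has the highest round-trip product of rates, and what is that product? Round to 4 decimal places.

1.1298

(1) 0.033515 × 0.10118 × 300.25 = 1.01816
(2) 4.482 × 6.7663 × 0.037256 = 1.12985
(3) 0.20124 × 1.7282 × 2.8039 = 0.97515
Highest is cycle (2) at 1.1298 (>1, arbitrage).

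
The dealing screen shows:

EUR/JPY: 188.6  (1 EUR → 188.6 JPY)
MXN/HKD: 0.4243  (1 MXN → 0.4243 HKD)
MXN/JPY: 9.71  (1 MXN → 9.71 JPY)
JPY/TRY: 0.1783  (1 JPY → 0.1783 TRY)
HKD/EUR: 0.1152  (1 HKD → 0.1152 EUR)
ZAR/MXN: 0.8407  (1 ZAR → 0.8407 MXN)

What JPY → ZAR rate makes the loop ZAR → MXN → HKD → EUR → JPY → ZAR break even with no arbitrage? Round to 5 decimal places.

0.12903

Known legs of the cycle: 0.8407 × 0.4243 × 0.1152 × 188.6 = 7.7501167817472
For no arbitrage the full-cycle product must be 1, so the missing rate is 1 / 7.7501167817472 ≈ 0.1290303.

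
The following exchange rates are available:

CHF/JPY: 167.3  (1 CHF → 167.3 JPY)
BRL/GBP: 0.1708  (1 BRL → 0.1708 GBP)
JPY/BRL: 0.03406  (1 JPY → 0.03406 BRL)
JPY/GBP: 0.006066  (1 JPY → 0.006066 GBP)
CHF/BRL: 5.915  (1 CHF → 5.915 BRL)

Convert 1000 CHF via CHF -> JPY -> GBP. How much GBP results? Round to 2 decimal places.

1014.84

1000 CHF × 167.3 = 167300 JPY
167300 JPY × 0.006066 = 1014.8418 GBP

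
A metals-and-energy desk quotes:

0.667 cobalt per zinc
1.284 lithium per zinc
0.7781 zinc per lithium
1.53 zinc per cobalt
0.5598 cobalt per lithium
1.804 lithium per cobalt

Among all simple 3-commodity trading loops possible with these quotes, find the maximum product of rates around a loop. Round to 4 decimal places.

cobalt→zinc→lithium→cobalt: 1.53 × 1.284 × 0.5598 = 1.09974
cobalt→lithium→zinc→cobalt: 1.804 × 0.7781 × 0.667 = 0.93626
Maximum is cobalt→zinc→lithium→cobalt at 1.0997; arbitrage exists.

1.0997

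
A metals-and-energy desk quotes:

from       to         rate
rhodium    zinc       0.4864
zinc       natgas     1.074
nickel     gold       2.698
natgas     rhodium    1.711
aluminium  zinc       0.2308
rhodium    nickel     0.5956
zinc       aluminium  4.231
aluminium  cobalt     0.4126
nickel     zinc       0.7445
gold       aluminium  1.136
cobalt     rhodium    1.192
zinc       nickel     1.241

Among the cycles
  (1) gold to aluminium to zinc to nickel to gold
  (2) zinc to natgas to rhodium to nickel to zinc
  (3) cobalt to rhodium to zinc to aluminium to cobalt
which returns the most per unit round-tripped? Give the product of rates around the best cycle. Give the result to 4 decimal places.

1.0121

(1) 1.136 × 0.2308 × 1.241 × 2.698 = 0.87787
(2) 1.074 × 1.711 × 0.5956 × 0.7445 = 0.81484
(3) 1.192 × 0.4864 × 4.231 × 0.4126 = 1.01214
Highest is cycle (3) at 1.0121 (>1, arbitrage).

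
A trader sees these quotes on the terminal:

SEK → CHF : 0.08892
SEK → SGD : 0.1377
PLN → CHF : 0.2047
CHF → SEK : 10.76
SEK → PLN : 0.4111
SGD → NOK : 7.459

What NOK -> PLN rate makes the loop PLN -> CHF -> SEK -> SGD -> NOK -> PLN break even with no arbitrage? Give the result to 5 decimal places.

Known legs of the cycle: 0.2047 × 10.76 × 0.1377 × 7.459 = 2.2622711722596
For no arbitrage the full-cycle product must be 1, so the missing rate is 1 / 2.2622711722596 ≈ 0.4420337.

0.44203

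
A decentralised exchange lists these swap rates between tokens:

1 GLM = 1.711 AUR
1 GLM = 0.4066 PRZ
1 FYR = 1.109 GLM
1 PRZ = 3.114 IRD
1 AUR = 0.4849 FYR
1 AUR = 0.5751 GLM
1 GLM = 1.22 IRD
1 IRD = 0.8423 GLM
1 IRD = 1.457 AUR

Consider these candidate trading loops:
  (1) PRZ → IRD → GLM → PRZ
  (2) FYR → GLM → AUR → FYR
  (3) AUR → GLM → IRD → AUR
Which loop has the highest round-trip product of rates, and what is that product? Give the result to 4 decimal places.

1.0665

(1) 3.114 × 0.8423 × 0.4066 = 1.06648
(2) 1.109 × 1.711 × 0.4849 = 0.92010
(3) 0.5751 × 1.22 × 1.457 = 1.02226
Highest is cycle (1) at 1.0665 (>1, arbitrage).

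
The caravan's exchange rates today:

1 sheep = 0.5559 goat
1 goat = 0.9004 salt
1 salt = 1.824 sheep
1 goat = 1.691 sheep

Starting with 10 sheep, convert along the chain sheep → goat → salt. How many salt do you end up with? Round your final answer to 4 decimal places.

5.0053

10 sheep × 0.5559 = 5.559 goat
5.559 goat × 0.9004 = 5.0053236 salt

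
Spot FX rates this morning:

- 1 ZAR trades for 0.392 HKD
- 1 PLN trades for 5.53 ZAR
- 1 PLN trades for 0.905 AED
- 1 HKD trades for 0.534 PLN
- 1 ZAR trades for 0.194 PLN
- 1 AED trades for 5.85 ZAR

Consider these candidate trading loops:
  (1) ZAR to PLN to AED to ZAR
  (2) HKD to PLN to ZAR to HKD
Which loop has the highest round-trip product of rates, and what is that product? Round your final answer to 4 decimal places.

(1) 0.194 × 0.905 × 5.85 = 1.02708
(2) 0.534 × 5.53 × 0.392 = 1.15758
Highest is cycle (2) at 1.1576 (>1, arbitrage).

1.1576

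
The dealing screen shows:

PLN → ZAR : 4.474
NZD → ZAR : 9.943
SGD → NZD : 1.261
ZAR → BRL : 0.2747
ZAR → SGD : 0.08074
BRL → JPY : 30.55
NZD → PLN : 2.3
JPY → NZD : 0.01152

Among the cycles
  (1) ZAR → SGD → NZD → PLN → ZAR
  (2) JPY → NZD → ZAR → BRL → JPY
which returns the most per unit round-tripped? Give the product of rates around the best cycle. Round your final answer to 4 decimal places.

(1) 0.08074 × 1.261 × 2.3 × 4.474 = 1.04768
(2) 0.01152 × 9.943 × 0.2747 × 30.55 = 0.96126
Highest is cycle (1) at 1.0477 (>1, arbitrage).

1.0477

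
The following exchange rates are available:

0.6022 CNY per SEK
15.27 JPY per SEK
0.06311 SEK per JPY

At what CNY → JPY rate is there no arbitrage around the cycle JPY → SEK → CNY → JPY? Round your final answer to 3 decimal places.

Known legs of the cycle: 0.06311 × 0.6022 = 0.038004842
For no arbitrage the full-cycle product must be 1, so the missing rate is 1 / 0.038004842 ≈ 26.31244.

26.312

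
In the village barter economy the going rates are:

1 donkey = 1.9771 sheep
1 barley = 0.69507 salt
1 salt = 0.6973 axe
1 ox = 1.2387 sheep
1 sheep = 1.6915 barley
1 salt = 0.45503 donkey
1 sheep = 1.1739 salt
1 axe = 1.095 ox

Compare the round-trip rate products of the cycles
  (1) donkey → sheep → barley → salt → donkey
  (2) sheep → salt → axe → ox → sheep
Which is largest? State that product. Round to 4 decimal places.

1.1103

(1) 1.9771 × 1.6915 × 0.69507 × 0.45503 = 1.05772
(2) 1.1739 × 0.6973 × 1.095 × 1.2387 = 1.11028
Highest is cycle (2) at 1.1103 (>1, arbitrage).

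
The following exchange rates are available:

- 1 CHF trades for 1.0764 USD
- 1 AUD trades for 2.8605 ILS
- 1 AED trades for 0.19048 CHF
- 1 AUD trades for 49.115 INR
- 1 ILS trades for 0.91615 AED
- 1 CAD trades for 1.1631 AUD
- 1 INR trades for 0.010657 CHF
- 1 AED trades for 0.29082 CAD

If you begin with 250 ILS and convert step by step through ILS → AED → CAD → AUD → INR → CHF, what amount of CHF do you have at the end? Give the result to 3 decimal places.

40.551

250 ILS × 0.91615 = 229.0375 AED
229.0375 AED × 0.29082 = 66.60868575 CAD
66.60868575 CAD × 1.1631 = 77.472562395825 AUD
77.472562395825 AUD × 49.115 = 3805.064902070944875 INR
3805.064902070944875 INR × 0.010657 = 40.550576661370059532875 CHF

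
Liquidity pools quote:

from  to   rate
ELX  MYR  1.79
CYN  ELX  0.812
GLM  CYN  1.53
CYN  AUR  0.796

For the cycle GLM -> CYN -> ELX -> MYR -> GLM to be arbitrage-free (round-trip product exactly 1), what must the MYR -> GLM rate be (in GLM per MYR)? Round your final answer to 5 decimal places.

0.44968

Known legs of the cycle: 1.53 × 0.812 × 1.79 = 2.2238244
For no arbitrage the full-cycle product must be 1, so the missing rate is 1 / 2.2238244 ≈ 0.4496758.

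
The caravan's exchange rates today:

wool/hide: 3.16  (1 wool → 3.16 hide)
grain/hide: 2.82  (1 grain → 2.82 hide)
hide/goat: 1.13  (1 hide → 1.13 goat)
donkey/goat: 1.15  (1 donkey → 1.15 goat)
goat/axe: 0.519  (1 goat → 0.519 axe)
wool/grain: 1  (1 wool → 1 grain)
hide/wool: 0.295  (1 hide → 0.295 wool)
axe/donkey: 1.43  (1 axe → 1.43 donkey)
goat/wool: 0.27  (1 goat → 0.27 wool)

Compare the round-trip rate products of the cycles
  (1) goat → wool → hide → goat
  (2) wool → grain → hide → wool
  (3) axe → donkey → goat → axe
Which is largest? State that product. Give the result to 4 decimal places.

0.9641

(1) 0.27 × 3.16 × 1.13 = 0.96412
(2) 1 × 2.82 × 0.295 = 0.83190
(3) 1.43 × 1.15 × 0.519 = 0.85350
Highest is cycle (1) at 0.9641 (≤1, no arbitrage).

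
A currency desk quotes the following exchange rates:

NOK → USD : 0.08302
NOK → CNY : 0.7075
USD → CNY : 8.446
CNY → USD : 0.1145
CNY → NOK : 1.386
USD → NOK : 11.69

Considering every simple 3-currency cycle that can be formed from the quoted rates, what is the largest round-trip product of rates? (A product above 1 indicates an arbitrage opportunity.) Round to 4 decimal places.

0.9718

NOK→USD→CNY→NOK: 0.08302 × 8.446 × 1.386 = 0.97185
NOK→CNY→USD→NOK: 0.7075 × 0.1145 × 11.69 = 0.94699
Maximum is NOK→USD→CNY→NOK at 0.9718; no arbitrage — every cycle loses value.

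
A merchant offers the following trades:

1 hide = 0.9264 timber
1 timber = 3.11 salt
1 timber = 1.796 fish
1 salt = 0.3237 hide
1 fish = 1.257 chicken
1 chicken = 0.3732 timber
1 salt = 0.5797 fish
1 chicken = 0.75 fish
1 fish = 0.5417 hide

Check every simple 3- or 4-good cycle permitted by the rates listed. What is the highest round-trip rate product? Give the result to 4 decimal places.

0.9326

timber→salt→hide→timber: 3.11 × 0.3237 × 0.9264 = 0.93261
timber→salt→fish→hide→timber: 3.11 × 0.5797 × 0.5417 × 0.9264 = 0.90473
timber→fish→hide→timber: 1.796 × 0.5417 × 0.9264 = 0.90129
timber→salt→fish→chicken→timber: 3.11 × 0.5797 × 1.257 × 0.3732 = 0.84575
timber→fish→chicken→timber: 1.796 × 1.257 × 0.3732 = 0.84253
Maximum is timber→salt→hide→timber at 0.9326; no arbitrage — every cycle loses value.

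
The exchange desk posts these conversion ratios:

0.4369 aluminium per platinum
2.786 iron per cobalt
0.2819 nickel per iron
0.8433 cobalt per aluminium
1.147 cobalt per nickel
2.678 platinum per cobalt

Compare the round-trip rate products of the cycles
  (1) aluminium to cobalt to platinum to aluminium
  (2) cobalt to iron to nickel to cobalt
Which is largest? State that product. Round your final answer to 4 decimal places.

0.9867

(1) 0.8433 × 2.678 × 0.4369 = 0.98668
(2) 2.786 × 0.2819 × 1.147 = 0.90082
Highest is cycle (1) at 0.9867 (≤1, no arbitrage).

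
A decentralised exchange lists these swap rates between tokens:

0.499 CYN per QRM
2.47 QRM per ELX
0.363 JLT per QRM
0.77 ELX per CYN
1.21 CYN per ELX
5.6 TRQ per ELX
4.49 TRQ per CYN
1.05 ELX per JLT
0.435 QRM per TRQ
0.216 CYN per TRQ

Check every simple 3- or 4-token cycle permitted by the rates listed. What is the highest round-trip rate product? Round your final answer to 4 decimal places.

0.9746

TRQ→QRM→CYN→TRQ: 0.435 × 0.499 × 4.49 = 0.97462
ELX→QRM→CYN→ELX: 2.47 × 0.499 × 0.77 = 0.94905
ELX→QRM→JLT→ELX: 2.47 × 0.363 × 1.05 = 0.94144
TRQ→QRM→CYN→ELX→TRQ: 0.435 × 0.499 × 0.77 × 5.6 = 0.93598
TRQ→CYN→ELX→TRQ: 0.216 × 0.77 × 5.6 = 0.93139
TRQ→QRM→JLT→ELX→TRQ: 0.435 × 0.363 × 1.05 × 5.6 = 0.92848
Maximum is TRQ→QRM→CYN→TRQ at 0.9746; no arbitrage — every cycle loses value.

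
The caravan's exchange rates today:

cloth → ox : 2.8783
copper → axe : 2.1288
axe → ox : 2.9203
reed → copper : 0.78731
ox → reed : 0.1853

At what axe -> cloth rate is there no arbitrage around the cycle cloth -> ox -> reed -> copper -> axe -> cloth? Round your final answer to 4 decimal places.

Known legs of the cycle: 2.8783 × 0.1853 × 0.78731 × 2.1288 = 0.89390652257301672
For no arbitrage the full-cycle product must be 1, so the missing rate is 1 / 0.89390652257301672 ≈ 1.118685.

1.1187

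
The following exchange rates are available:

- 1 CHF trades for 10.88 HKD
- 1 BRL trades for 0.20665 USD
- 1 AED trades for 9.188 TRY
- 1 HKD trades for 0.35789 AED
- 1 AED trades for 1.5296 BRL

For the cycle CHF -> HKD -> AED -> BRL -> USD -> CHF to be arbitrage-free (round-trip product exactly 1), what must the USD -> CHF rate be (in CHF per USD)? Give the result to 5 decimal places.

Known legs of the cycle: 10.88 × 0.35789 × 1.5296 × 0.20665 = 1.230812061759488
For no arbitrage the full-cycle product must be 1, so the missing rate is 1 / 1.230812061759488 ≈ 0.8124717.

0.81247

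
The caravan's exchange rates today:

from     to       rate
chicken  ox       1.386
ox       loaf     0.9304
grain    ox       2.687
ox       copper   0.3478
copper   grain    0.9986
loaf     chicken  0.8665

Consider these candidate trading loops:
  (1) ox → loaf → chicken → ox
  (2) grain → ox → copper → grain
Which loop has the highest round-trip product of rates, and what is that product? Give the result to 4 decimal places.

(1) 0.9304 × 0.8665 × 1.386 = 1.11738
(2) 2.687 × 0.3478 × 0.9986 = 0.93323
Highest is cycle (1) at 1.1174 (>1, arbitrage).

1.1174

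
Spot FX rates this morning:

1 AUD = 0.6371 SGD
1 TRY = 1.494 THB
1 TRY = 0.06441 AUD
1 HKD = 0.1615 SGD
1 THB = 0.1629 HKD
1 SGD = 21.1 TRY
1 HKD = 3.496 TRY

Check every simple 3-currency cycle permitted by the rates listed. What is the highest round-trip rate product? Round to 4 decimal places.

0.8659

TRY→AUD→SGD→TRY: 0.06441 × 0.6371 × 21.1 = 0.86585
HKD→TRY→THB→HKD: 3.496 × 1.494 × 0.1629 = 0.85083
Maximum is TRY→AUD→SGD→TRY at 0.8659; no arbitrage — every cycle loses value.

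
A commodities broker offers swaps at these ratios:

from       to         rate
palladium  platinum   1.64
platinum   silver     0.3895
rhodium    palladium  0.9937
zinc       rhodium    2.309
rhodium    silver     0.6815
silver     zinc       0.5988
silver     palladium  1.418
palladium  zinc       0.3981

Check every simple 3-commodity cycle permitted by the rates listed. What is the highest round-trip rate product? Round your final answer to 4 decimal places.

0.9423

zinc→rhodium→silver→zinc: 2.309 × 0.6815 × 0.5988 = 0.94226
zinc→rhodium→palladium→zinc: 2.309 × 0.9937 × 0.3981 = 0.91342
platinum→silver→palladium→platinum: 0.3895 × 1.418 × 1.64 = 0.90579
Maximum is zinc→rhodium→silver→zinc at 0.9423; no arbitrage — every cycle loses value.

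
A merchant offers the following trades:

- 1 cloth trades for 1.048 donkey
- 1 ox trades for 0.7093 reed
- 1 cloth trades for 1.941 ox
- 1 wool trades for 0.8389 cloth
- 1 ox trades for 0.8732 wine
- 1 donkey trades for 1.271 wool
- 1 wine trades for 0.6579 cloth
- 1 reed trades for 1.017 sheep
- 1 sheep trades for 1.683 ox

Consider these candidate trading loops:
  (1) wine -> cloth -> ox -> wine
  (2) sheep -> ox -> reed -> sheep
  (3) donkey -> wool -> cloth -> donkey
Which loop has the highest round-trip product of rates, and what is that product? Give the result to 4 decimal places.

1.2140

(1) 0.6579 × 1.941 × 0.8732 = 1.11506
(2) 1.683 × 0.7093 × 1.017 = 1.21405
(3) 1.271 × 0.8389 × 1.048 = 1.11742
Highest is cycle (2) at 1.2140 (>1, arbitrage).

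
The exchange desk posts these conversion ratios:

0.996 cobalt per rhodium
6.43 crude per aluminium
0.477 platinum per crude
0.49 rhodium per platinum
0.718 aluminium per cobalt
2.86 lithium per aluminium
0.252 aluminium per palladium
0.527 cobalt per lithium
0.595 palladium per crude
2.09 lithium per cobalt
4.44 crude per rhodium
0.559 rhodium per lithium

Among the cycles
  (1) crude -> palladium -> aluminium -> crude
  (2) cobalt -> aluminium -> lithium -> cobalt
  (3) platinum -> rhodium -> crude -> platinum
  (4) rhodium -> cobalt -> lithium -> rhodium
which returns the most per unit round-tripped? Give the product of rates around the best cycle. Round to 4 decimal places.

(1) 0.595 × 0.252 × 6.43 = 0.96411
(2) 0.718 × 2.86 × 0.527 = 1.08218
(3) 0.49 × 4.44 × 0.477 = 1.03776
(4) 0.996 × 2.09 × 0.559 = 1.16364
Highest is cycle (4) at 1.1636 (>1, arbitrage).

1.1636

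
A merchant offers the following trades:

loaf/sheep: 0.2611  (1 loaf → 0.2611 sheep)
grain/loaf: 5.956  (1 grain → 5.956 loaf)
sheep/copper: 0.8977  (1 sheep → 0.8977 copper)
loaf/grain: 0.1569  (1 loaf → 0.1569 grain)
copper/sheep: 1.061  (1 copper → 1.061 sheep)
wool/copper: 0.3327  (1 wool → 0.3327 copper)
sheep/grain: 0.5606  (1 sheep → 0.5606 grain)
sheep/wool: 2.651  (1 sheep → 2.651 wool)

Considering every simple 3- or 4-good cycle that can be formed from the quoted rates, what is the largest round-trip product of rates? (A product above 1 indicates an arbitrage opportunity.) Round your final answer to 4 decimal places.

copper→sheep→wool→copper: 1.061 × 2.651 × 0.3327 = 0.93579
loaf→sheep→grain→loaf: 0.2611 × 0.5606 × 5.956 = 0.87180
Maximum is copper→sheep→wool→copper at 0.9358; no arbitrage — every cycle loses value.

0.9358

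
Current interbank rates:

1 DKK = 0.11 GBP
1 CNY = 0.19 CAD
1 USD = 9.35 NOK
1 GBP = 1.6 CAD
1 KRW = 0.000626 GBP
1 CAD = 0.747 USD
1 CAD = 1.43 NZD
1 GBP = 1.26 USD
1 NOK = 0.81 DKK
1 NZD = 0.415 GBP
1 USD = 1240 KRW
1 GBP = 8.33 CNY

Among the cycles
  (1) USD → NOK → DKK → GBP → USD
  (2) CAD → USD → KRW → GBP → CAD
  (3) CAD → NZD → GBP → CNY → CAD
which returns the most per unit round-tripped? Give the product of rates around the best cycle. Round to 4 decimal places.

1.0497

(1) 9.35 × 0.81 × 0.11 × 1.26 = 1.04969
(2) 0.747 × 1240 × 0.000626 × 1.6 = 0.92776
(3) 1.43 × 0.415 × 8.33 × 0.19 = 0.93925
Highest is cycle (1) at 1.0497 (>1, arbitrage).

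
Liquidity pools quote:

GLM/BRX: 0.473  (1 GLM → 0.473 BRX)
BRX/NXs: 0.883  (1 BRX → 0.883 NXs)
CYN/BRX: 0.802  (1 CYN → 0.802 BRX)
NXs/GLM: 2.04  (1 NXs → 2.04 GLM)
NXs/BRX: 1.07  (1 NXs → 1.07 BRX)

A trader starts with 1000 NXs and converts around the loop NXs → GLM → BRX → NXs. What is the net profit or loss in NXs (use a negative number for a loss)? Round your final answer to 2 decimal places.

1000 NXs × 2.04 = 2040 GLM
2040 GLM × 0.473 = 964.92 BRX
964.92 BRX × 0.883 = 852.02436 NXs
Net change: 852.02436 − 1000 = -147.97564 NXs

-147.98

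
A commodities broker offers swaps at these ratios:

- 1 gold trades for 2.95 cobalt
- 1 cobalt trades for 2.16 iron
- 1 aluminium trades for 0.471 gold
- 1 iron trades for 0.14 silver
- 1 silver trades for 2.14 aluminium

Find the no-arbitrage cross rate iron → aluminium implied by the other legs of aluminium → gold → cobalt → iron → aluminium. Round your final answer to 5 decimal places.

0.33320

Known legs of the cycle: 0.471 × 2.95 × 2.16 = 3.001212
For no arbitrage the full-cycle product must be 1, so the missing rate is 1 / 3.001212 ≈ 0.3331987.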